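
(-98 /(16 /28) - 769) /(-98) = 1881 /196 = 9.60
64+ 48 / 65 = 4208 / 65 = 64.74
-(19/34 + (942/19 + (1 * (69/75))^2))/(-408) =20584859/164730000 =0.12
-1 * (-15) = 15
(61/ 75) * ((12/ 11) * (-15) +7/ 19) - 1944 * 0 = -203923/ 15675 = -13.01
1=1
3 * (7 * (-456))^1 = -9576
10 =10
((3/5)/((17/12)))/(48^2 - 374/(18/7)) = 324/1651295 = 0.00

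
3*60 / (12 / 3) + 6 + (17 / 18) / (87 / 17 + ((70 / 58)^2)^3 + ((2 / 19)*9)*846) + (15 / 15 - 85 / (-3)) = 224946619186522675 / 2800124726286312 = 80.33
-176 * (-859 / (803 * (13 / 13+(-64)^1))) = -13744 / 4599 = -2.99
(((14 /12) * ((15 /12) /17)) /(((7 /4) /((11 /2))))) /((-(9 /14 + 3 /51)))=-385 /1002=-0.38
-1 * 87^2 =-7569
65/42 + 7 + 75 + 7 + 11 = 4265/42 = 101.55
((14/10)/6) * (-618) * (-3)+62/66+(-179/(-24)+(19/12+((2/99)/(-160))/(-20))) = 70104841/158400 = 442.58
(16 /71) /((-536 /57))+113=537427 /4757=112.98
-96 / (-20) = 24 / 5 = 4.80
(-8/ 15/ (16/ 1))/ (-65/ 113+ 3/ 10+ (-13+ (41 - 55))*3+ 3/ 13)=1469/ 3571629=0.00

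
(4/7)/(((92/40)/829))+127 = 53607/161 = 332.96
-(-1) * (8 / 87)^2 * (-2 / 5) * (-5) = 128 / 7569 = 0.02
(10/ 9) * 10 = 100/ 9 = 11.11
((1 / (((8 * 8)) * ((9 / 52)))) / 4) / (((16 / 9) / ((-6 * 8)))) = -39 / 64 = -0.61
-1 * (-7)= 7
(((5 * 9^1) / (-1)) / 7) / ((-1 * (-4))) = -1.61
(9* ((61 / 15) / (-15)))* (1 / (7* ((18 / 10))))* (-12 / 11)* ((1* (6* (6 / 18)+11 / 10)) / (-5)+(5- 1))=20618 / 28875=0.71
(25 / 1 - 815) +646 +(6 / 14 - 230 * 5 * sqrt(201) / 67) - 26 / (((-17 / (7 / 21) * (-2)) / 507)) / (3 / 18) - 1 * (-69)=-101148 / 119 - 1150 * sqrt(201) / 67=-1093.33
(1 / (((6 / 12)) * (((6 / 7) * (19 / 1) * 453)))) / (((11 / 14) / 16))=1568 / 284031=0.01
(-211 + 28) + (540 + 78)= 435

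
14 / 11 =1.27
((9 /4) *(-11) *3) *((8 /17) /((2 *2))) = -297 /34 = -8.74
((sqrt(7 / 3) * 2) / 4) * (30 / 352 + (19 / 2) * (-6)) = -3339 * sqrt(21) / 352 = -43.47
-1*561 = -561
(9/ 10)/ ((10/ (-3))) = -27/ 100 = -0.27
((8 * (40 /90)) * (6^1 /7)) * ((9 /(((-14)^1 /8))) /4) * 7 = -192 /7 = -27.43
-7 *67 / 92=-469 / 92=-5.10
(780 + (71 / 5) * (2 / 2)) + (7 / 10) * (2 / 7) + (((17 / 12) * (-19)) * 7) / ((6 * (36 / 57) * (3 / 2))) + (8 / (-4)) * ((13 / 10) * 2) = 4899221 / 6480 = 756.05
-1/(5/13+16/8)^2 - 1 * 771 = -741100/961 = -771.18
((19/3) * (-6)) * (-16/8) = 76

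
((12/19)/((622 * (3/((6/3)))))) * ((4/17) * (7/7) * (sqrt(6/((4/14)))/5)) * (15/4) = 12 * sqrt(21)/100453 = 0.00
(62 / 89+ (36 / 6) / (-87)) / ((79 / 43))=69660 / 203899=0.34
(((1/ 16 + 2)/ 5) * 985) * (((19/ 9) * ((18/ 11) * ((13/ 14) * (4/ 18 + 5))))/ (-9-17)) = -175921/ 672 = -261.79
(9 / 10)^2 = 0.81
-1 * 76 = -76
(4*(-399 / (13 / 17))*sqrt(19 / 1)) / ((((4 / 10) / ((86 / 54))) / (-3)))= 108662.88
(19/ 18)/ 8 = 19/ 144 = 0.13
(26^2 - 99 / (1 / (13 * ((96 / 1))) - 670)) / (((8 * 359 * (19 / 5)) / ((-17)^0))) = 706708795 / 11406881078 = 0.06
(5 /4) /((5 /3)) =3 /4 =0.75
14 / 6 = 7 / 3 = 2.33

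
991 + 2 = 993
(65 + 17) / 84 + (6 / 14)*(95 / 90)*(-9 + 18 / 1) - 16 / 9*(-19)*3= 2234 / 21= 106.38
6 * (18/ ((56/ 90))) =1215/ 7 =173.57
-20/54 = -10/27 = -0.37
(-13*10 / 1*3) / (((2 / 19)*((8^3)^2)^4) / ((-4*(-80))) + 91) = -37050 / 147573952589676421573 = -0.00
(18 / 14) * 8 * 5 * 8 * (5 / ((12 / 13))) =15600 / 7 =2228.57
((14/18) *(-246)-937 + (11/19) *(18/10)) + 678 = -128048/285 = -449.29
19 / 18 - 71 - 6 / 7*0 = -1259 / 18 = -69.94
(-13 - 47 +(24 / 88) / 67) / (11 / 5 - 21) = 221085 / 69278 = 3.19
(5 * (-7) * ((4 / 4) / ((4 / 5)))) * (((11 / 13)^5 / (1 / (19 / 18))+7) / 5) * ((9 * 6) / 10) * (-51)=53381731977 / 2970344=17971.57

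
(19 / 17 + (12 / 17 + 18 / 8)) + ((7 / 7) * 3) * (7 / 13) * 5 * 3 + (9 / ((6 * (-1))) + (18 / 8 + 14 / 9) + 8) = 76795 / 1989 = 38.61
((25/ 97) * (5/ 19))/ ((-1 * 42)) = -125/ 77406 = -0.00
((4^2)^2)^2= 65536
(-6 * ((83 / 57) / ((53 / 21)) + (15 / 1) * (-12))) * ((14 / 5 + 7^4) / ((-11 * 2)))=-6514742703 / 55385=-117626.48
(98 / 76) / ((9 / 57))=49 / 6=8.17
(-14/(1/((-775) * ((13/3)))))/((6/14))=987350/9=109705.56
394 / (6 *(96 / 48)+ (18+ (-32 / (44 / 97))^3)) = -262207 / 233624323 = -0.00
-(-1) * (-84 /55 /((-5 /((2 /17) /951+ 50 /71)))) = 0.22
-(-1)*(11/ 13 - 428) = -427.15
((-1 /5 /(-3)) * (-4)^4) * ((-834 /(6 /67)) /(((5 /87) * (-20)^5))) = 270077 /312500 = 0.86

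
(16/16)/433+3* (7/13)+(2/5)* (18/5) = 3.06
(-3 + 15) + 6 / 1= 18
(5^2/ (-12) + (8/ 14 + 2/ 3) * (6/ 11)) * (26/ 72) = -16913/ 33264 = -0.51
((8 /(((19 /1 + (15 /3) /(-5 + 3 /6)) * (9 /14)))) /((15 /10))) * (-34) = -1088 /69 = -15.77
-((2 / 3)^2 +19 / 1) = -175 / 9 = -19.44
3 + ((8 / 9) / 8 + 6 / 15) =3.51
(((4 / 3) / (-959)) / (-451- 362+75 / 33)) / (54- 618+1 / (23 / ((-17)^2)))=-46 / 14791310079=-0.00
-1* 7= -7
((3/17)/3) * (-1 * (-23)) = 23/17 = 1.35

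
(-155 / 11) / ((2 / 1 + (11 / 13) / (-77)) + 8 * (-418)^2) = -14105 / 1399191783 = -0.00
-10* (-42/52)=105/13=8.08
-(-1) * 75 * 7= 525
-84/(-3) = 28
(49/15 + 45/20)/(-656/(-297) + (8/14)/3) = 229383/99760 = 2.30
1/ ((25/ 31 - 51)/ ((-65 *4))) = 2015/ 389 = 5.18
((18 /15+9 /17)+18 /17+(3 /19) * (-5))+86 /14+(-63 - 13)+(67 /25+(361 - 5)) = 16438692 /56525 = 290.82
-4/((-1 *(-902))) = -2/451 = -0.00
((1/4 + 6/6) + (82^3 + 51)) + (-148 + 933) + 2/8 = 1104411/2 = 552205.50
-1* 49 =-49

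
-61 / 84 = -0.73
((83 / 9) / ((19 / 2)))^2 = 27556 / 29241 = 0.94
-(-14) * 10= 140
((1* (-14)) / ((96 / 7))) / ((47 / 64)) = -196 / 141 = -1.39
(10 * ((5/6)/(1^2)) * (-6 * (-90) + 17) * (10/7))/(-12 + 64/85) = -5918125/10038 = -589.57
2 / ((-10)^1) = -1 / 5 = -0.20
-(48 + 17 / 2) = -113 / 2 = -56.50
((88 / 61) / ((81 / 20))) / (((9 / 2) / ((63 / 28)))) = 880 / 4941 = 0.18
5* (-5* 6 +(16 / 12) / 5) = -446 / 3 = -148.67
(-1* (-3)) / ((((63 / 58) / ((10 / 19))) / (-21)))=-30.53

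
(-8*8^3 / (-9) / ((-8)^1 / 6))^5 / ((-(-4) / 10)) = -2814749767106560 / 243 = -11583332374924.12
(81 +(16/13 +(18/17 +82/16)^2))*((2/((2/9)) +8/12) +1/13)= 2751853315/2344368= 1173.81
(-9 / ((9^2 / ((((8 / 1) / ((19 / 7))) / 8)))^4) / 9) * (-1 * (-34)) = -81634 / 5609891727441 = -0.00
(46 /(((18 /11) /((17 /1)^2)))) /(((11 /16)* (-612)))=-1564 /81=-19.31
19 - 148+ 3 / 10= -1287 / 10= -128.70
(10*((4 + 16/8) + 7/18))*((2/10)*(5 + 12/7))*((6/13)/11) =10810/3003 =3.60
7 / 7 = 1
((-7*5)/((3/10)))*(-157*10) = 549500/3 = 183166.67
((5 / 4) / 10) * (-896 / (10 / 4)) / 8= -28 / 5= -5.60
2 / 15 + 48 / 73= 0.79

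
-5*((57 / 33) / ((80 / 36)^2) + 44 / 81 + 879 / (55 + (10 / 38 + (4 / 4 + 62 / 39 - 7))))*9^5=-88985332234251 / 16580080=-5367002.59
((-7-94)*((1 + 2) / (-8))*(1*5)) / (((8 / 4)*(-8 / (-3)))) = 4545 / 128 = 35.51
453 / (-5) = -453 / 5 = -90.60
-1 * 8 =-8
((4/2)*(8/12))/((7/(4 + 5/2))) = 26/21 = 1.24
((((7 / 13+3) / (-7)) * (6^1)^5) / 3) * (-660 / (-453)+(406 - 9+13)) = -7407884160 / 13741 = -539108.08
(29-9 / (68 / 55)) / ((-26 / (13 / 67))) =-1477 / 9112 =-0.16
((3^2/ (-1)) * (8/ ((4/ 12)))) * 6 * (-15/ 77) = 19440/ 77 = 252.47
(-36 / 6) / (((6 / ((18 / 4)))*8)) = -9 / 16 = -0.56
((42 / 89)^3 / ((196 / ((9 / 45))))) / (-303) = -126 / 356009345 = -0.00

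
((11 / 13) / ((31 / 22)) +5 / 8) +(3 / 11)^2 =507087 / 390104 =1.30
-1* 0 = 0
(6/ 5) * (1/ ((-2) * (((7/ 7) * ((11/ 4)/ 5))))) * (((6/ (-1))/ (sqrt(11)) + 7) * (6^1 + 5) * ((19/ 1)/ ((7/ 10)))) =-2280 + 13680 * sqrt(11)/ 77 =-1690.76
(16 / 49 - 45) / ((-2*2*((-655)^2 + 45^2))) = 2189 / 84485800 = 0.00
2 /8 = 1 /4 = 0.25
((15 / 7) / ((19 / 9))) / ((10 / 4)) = 0.41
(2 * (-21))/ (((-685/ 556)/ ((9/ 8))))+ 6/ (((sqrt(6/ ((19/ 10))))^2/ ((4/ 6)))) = 81416/ 2055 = 39.62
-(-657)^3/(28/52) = 3686714109/7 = 526673444.14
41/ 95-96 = -9079/ 95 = -95.57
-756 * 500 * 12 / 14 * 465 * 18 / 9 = -301320000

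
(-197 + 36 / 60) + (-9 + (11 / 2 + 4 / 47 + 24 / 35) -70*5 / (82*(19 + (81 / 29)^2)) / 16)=-3954068387 / 19855808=-199.14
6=6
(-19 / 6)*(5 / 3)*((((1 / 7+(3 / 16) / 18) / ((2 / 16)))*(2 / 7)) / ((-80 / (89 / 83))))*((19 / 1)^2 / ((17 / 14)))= 7.37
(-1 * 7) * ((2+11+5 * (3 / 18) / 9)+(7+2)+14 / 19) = -163961 / 1026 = -159.81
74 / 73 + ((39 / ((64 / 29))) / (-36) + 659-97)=31537279 / 56064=562.52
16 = 16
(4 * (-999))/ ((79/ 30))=-119880/ 79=-1517.47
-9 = -9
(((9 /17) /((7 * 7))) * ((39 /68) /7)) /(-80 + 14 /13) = -169 /15067304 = -0.00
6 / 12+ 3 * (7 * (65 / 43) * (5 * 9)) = 122893 / 86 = 1428.99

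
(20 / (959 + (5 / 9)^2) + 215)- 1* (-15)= 4468385 / 19426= 230.02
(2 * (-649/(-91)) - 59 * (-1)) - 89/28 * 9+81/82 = 681197/14924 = 45.64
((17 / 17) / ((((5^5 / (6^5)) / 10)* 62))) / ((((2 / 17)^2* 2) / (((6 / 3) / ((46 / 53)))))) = 14888124 / 445625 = 33.41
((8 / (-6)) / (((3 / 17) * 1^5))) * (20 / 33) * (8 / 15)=-2.44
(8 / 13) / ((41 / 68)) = 1.02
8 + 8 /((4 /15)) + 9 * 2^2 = 74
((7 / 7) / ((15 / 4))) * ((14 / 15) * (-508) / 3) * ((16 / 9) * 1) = -455168 / 6075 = -74.92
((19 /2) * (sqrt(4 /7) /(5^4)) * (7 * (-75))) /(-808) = 57 * sqrt(7) /20200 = 0.01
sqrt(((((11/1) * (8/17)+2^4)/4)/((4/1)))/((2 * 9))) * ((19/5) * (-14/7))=-2.06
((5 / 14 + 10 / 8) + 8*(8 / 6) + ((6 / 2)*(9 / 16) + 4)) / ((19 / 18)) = 18105 / 1064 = 17.02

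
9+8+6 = 23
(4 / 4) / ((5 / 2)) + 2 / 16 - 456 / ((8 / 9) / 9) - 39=-186219 / 40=-4655.48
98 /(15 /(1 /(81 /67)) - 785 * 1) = -469 /3670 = -0.13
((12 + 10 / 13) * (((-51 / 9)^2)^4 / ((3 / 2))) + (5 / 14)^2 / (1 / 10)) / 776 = 226963276085251 / 19459086192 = 11663.61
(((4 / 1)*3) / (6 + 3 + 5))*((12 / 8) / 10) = 9 / 70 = 0.13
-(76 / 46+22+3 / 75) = -13623 / 575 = -23.69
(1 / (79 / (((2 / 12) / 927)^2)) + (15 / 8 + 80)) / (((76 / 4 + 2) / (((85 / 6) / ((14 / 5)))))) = 170082370077475 / 8622190952928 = 19.73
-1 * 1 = -1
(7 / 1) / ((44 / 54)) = 189 / 22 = 8.59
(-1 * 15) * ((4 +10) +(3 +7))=-360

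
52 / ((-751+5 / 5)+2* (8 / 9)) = -18 / 259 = -0.07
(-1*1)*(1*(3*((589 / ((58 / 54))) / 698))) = -2.36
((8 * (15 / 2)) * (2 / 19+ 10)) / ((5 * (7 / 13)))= 29952 / 133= 225.20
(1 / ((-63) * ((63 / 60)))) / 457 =-20 / 604611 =-0.00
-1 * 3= -3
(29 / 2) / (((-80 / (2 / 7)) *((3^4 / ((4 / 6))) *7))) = -0.00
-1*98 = -98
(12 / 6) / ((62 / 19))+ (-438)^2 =5947183 / 31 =191844.61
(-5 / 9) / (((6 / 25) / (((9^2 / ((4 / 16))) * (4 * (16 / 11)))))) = -48000 / 11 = -4363.64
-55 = -55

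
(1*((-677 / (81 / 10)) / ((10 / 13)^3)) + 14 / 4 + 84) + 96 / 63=-5363933 / 56700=-94.60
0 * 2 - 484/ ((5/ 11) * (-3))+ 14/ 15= 5338/ 15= 355.87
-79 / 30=-2.63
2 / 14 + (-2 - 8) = -69 / 7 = -9.86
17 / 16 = 1.06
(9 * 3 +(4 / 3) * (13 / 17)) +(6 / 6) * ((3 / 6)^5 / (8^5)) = 1498415155 / 53477376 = 28.02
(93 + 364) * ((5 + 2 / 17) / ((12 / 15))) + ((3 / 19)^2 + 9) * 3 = 72429627 / 24548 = 2950.53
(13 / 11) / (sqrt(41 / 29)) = 13 * sqrt(1189) / 451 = 0.99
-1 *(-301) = 301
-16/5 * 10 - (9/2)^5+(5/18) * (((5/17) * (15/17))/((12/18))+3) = -52057171/27744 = -1876.34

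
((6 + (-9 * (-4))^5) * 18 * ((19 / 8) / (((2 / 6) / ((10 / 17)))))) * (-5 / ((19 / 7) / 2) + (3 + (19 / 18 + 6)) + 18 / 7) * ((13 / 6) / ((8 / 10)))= 30051368528025 / 272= 110482972529.50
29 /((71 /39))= 1131 /71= 15.93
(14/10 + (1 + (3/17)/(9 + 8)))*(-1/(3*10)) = -1161/14450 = -0.08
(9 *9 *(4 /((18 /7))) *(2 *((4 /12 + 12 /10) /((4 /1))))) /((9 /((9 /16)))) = 483 /80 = 6.04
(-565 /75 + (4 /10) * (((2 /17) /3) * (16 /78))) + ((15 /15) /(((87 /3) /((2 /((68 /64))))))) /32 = -127714 /16965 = -7.53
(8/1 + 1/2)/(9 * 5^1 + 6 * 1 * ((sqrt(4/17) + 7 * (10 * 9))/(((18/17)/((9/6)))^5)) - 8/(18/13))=9871840058544/25095631663063349 - 1840134672 * sqrt(17)/25095631663063349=0.00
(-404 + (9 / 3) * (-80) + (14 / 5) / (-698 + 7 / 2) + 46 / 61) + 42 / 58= -7893882377 / 12285705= -642.53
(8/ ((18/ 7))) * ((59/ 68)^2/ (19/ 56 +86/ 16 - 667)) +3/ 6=23909489/ 48160116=0.50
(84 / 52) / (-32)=-21 / 416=-0.05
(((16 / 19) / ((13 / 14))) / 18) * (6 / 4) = 56 / 741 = 0.08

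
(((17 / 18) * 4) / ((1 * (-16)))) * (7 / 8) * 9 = -119 / 64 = -1.86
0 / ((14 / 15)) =0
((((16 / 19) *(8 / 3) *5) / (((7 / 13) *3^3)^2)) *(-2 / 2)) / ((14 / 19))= -54080 / 750141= -0.07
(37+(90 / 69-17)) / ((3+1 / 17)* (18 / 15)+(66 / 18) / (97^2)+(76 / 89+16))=104633254950 / 100805160173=1.04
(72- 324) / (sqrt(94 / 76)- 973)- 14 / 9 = -46644682 / 35975655 + 28 * sqrt(1786) / 3997295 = -1.30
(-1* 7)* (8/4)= -14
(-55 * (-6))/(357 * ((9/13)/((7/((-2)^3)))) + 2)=-2145/1823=-1.18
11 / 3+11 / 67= 770 / 201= 3.83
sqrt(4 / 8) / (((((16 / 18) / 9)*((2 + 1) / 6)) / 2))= 81*sqrt(2) / 4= 28.64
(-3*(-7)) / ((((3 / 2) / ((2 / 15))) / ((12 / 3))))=112 / 15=7.47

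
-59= -59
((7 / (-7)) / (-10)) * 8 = 4 / 5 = 0.80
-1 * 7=-7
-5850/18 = -325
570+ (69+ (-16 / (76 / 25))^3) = 3382901 / 6859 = 493.21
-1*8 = -8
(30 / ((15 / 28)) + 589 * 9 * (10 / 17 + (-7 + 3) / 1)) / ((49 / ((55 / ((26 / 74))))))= -623739710 / 10829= -57599.01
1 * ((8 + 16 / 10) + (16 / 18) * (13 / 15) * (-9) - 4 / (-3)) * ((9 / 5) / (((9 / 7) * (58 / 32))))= 448 / 145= 3.09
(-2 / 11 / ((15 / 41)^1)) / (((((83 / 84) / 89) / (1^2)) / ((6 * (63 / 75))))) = -25747344 / 114125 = -225.61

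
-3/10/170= -3/1700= -0.00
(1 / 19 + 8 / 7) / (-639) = -53 / 28329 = -0.00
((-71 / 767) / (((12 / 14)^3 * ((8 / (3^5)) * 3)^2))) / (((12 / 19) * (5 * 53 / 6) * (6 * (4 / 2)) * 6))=-12493089 / 1665064960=-0.01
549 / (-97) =-549 / 97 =-5.66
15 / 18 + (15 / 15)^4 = 11 / 6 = 1.83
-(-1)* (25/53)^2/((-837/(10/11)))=-6250/25862463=-0.00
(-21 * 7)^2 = 21609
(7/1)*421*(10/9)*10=294700/9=32744.44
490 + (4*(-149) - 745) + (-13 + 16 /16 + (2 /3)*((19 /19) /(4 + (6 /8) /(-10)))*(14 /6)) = -862.60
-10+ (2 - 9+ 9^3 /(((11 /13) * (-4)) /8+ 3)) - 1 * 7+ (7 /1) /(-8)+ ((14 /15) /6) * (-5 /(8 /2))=257.83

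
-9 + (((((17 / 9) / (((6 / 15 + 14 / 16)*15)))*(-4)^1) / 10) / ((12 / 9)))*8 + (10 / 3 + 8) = 283 / 135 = 2.10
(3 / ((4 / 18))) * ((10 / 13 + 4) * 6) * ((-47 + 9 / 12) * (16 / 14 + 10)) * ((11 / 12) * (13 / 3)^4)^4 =-55872460837917118258684535 / 25713241344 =-2172906172755017.34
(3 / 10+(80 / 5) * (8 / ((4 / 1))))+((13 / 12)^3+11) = 385097 / 8640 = 44.57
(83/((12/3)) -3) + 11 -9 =19.75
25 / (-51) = -25 / 51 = -0.49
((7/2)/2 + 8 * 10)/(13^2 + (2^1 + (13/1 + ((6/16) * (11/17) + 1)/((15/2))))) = 83385/187849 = 0.44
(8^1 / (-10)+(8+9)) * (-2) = -162 / 5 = -32.40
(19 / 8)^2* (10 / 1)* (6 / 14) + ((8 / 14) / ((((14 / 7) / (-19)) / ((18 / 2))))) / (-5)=38019 / 1120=33.95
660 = 660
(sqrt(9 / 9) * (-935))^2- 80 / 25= 4371109 / 5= 874221.80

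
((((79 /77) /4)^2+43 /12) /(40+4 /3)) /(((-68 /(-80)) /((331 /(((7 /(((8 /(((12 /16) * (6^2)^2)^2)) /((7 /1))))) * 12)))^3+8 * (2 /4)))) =6955057157946049314234535152785 /16740624497763848445352934940672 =0.42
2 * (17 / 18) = 17 / 9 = 1.89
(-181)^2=32761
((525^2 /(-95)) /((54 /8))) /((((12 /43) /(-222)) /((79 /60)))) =153969025 /342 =450201.83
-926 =-926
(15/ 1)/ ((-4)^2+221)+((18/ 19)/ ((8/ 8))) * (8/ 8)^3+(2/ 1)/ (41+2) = 68233/ 64543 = 1.06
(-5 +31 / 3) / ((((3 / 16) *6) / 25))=3200 / 27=118.52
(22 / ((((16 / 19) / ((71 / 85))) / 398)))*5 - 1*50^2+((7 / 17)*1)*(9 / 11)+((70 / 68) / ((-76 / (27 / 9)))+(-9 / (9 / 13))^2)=1168089775 / 28424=41095.19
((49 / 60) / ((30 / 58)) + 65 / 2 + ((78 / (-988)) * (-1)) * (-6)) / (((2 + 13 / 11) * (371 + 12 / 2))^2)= 69532529 / 2977247227500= 0.00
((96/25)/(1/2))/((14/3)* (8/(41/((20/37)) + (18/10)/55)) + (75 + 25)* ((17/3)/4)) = 5342144/98884375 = 0.05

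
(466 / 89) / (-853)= -0.01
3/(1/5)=15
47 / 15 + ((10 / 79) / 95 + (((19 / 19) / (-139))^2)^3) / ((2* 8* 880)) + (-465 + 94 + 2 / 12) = -56048730245709118575953 / 152430596301697626880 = -367.70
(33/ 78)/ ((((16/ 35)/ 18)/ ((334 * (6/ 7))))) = 4769.13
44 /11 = 4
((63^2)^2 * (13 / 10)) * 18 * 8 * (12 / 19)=176937257952 / 95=1862497452.13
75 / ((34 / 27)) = 2025 / 34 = 59.56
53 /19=2.79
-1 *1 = -1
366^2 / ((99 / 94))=1399096 / 11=127190.55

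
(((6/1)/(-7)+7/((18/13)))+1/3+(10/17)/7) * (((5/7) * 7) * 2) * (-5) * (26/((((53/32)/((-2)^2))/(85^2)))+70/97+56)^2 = -1344927704058017859818300/28306402551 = -47513197822819.23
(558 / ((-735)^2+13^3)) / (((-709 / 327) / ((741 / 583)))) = -67603653 / 112104253217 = -0.00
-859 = -859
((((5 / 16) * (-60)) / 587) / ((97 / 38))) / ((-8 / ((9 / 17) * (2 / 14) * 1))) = 12825 / 108411856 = 0.00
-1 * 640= -640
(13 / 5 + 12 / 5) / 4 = 5 / 4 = 1.25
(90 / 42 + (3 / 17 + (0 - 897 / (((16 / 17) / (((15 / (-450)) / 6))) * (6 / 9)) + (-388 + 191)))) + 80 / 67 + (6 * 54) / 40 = -905449369 / 5102720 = -177.44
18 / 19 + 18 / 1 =360 / 19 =18.95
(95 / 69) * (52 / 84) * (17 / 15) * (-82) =-344318 / 4347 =-79.21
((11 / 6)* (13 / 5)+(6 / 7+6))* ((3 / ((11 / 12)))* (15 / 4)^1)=21969 / 154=142.66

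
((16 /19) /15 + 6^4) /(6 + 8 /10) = 10864 /57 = 190.60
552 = 552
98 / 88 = 49 / 44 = 1.11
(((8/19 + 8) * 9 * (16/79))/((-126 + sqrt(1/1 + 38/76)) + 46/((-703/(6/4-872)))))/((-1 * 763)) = 599293440 * sqrt(6)/283893206700971 + 82750233600/283893206700971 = 0.00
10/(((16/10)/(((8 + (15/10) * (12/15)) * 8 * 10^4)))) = 4600000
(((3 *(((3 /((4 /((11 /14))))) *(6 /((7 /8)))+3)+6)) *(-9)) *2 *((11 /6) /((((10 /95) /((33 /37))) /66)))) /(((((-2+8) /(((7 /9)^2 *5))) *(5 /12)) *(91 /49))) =-226235394 /481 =-470343.85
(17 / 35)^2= 289 / 1225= 0.24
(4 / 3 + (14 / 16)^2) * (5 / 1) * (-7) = -14105 / 192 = -73.46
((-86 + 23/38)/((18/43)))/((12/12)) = -139535/684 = -204.00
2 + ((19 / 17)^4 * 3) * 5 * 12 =23624822 / 83521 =282.86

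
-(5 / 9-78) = 697 / 9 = 77.44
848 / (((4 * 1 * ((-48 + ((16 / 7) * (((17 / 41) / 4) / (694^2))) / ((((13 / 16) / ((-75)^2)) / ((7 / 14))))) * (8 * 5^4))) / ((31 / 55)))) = -738111143497 / 1482459136950000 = -0.00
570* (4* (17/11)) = 3523.64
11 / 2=5.50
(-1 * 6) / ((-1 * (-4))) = -3 / 2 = -1.50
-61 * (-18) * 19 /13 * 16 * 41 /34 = 30962.61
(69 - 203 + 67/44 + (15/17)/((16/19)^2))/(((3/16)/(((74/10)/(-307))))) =77482773/4592720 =16.87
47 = 47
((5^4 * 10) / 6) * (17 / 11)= 53125 / 33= 1609.85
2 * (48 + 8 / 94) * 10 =45200 / 47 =961.70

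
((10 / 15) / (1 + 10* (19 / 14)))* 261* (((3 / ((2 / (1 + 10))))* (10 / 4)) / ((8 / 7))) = 234465 / 544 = 431.00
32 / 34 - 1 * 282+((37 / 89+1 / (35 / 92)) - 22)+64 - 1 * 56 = -15463629 / 52955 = -292.01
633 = 633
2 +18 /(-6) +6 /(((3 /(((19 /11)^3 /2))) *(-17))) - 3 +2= -52113 /22627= -2.30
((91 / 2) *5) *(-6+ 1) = -1137.50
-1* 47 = -47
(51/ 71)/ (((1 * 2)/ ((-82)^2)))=171462/ 71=2414.96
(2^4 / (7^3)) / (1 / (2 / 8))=4 / 343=0.01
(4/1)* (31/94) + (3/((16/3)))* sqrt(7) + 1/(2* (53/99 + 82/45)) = 9* sqrt(7)/16 + 55991/36566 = 3.02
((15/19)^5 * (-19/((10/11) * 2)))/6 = -556875/1042568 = -0.53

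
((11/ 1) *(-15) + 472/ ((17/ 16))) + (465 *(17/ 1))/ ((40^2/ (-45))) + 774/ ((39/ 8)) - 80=1919007/ 14144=135.68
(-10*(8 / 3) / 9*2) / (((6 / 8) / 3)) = -640 / 27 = -23.70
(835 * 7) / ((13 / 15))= 6744.23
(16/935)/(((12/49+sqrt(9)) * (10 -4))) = 392/445995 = 0.00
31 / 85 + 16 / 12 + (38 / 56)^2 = 2.16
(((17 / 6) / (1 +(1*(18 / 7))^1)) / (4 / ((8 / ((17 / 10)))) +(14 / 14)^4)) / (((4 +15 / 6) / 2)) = 952 / 7215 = 0.13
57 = 57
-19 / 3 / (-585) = 19 / 1755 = 0.01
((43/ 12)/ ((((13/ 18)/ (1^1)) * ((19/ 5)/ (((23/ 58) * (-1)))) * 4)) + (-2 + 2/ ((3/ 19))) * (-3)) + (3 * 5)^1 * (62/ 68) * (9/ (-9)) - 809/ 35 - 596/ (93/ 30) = -552116366239/ 2113944560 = -261.18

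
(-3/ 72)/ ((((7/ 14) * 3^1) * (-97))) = 1/ 3492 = 0.00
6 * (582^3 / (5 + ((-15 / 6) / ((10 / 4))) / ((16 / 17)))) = 2102798592 / 7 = 300399798.86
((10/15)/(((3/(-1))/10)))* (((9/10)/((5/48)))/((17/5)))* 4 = -384/17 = -22.59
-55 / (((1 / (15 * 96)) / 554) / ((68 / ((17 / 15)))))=-2632608000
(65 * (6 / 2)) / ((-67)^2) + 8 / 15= 38837 / 67335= 0.58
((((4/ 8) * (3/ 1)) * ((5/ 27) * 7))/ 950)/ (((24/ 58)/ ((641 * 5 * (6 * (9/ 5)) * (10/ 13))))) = 130123/ 988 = 131.70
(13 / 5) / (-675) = -13 / 3375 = -0.00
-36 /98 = -18 /49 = -0.37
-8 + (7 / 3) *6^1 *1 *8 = 104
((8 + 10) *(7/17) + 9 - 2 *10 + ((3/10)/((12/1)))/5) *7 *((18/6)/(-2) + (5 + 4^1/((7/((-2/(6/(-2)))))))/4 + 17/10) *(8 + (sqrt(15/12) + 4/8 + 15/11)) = -51992983/136000 - 2635589 *sqrt(5)/136000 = -425.63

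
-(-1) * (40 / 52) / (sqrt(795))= 2 * sqrt(795) / 2067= 0.03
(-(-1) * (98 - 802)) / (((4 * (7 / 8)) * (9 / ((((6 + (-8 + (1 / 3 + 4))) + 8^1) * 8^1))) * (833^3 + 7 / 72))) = -0.00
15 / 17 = 0.88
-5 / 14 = -0.36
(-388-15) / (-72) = 403 / 72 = 5.60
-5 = -5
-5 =-5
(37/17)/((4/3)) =111/68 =1.63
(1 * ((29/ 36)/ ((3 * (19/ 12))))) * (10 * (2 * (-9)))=-580/ 19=-30.53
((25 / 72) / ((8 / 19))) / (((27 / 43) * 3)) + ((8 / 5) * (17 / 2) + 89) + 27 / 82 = 988652053 / 9564480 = 103.37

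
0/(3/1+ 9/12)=0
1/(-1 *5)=-1/5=-0.20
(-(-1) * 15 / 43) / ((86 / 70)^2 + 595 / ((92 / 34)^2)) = 38881500 / 9225966437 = 0.00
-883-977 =-1860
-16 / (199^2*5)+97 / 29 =19206021 / 5742145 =3.34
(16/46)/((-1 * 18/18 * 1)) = -8/23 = -0.35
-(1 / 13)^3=-1 / 2197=-0.00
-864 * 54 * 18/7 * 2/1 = -1679616/7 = -239945.14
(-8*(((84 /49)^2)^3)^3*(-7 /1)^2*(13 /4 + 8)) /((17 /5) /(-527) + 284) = -253879.61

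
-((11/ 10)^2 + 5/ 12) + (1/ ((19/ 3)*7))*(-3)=-16901/ 9975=-1.69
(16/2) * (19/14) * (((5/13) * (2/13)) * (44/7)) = 33440/8281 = 4.04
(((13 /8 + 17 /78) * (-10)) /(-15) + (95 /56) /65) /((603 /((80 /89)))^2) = 6576800 /2358840302091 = 0.00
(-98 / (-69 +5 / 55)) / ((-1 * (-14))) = 77 / 758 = 0.10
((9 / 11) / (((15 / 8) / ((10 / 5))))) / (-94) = -24 / 2585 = -0.01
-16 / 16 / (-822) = 1 / 822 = 0.00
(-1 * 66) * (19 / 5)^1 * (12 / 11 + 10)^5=-3081087306048 / 73205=-42088481.74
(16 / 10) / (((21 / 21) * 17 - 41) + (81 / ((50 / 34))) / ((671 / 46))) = -13420 / 169629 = -0.08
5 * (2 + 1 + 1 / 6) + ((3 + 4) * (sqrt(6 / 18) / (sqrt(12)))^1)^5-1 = 132151 / 7776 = 16.99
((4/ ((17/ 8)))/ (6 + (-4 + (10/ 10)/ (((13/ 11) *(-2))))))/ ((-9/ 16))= -13312/ 6273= -2.12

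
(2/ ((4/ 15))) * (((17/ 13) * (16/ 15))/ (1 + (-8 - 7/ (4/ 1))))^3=-643956736/ 21194184375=-0.03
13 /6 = 2.17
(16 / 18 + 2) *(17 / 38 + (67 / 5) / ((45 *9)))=480623 / 346275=1.39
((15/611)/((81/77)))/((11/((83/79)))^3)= 20012545/984173390343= 0.00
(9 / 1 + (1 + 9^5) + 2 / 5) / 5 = 295297 / 25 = 11811.88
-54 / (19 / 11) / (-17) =594 / 323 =1.84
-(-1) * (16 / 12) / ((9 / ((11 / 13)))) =0.13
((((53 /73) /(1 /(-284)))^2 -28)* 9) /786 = 339620238 /698099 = 486.49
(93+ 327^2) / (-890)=-53511 / 445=-120.25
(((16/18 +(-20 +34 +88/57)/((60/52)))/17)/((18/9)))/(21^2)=877/915705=0.00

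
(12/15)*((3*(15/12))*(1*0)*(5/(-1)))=0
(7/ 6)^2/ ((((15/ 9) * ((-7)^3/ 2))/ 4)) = -2/ 105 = -0.02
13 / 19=0.68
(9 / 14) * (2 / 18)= 0.07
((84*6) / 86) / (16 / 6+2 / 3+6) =0.63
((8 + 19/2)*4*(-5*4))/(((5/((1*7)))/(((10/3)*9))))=-58800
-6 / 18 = -0.33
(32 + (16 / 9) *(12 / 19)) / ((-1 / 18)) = -11328 / 19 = -596.21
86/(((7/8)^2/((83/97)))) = 456832/4753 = 96.11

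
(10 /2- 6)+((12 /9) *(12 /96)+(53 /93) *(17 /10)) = 21 /155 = 0.14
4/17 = 0.24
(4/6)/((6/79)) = 79/9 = 8.78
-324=-324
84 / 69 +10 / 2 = 6.22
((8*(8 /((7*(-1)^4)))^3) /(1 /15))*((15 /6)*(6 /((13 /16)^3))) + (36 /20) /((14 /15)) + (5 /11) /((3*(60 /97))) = 1495498554925 /298414116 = 5011.49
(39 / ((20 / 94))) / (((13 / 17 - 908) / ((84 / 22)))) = -0.77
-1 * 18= -18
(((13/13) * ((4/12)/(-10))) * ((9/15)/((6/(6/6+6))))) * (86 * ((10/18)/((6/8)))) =-602/405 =-1.49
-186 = -186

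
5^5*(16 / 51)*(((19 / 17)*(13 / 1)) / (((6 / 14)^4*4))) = 7413087500 / 70227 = 105558.94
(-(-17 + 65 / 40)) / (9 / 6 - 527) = -123 / 4204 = -0.03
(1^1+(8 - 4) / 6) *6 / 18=5 / 9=0.56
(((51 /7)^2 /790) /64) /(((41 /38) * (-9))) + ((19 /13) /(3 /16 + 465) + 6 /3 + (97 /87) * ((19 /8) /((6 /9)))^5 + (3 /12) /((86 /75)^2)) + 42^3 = 322625001598222168912845719 /4317210513543156203520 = 74729.97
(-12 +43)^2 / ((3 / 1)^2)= 961 / 9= 106.78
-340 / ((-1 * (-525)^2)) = 0.00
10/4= 5/2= 2.50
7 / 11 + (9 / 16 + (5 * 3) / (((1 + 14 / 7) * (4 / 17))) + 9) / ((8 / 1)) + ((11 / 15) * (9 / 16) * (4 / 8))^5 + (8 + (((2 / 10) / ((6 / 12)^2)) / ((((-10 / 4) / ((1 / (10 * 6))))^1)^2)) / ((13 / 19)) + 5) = 2360083287327079 / 134951731200000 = 17.49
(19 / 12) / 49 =19 / 588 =0.03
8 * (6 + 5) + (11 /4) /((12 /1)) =88.23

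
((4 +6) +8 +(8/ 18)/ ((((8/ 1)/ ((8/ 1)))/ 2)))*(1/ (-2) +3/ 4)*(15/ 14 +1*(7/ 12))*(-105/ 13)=-59075/ 936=-63.11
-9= -9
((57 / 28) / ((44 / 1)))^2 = 3249 / 1517824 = 0.00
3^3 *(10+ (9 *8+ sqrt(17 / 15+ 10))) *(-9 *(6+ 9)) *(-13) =3159 *sqrt(2505)+ 3885570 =4043677.87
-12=-12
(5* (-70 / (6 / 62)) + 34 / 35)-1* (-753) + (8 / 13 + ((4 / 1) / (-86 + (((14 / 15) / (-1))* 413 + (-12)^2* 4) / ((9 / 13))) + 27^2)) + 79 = -17905003859 / 8716890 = -2054.06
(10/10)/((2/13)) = 13/2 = 6.50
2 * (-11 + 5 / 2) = -17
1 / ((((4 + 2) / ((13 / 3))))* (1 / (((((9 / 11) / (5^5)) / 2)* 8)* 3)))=0.00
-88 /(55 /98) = -156.80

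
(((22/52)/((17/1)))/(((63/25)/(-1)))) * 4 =-550/13923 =-0.04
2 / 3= 0.67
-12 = -12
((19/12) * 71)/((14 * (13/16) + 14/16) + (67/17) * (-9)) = -22933/4737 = -4.84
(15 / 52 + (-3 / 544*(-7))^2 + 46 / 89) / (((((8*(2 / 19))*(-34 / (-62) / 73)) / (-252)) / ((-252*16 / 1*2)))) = 47143231377395265 / 181898912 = 259172695.75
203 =203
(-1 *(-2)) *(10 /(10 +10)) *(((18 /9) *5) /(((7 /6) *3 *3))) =20 /21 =0.95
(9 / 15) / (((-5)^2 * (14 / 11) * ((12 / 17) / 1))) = 187 / 7000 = 0.03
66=66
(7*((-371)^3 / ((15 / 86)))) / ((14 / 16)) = -35132589968 / 15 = -2342172664.53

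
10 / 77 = 0.13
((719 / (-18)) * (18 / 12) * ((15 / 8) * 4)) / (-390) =719 / 624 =1.15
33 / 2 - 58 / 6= 41 / 6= 6.83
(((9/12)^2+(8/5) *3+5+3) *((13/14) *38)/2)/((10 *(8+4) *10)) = 264043/1344000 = 0.20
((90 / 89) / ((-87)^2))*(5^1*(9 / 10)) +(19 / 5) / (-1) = -1421906 / 374245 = -3.80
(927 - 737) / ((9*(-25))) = -38 / 45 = -0.84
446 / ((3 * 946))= 223 / 1419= 0.16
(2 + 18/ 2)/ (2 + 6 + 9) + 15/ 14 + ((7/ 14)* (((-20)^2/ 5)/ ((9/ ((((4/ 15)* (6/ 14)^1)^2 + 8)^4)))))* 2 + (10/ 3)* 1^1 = 1683742627824292253/ 45938257968750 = 36652.30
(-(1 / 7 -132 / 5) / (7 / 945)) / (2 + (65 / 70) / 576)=28584576 / 16141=1770.93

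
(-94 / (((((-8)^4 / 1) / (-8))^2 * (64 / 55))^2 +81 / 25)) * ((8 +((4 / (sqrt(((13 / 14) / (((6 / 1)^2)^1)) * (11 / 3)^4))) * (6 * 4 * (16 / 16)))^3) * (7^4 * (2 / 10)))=-2200964472184504320 * sqrt(182) / 696461697673751648353-1092358960 / 281474976720457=-0.04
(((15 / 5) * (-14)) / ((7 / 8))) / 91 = -48 / 91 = -0.53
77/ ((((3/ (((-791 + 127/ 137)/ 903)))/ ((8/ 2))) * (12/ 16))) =-6350080/ 53019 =-119.77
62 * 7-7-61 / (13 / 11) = 4880 / 13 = 375.38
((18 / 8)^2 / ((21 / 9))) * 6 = 729 / 56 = 13.02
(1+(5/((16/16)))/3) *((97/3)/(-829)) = -776/7461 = -0.10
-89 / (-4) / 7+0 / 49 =89 / 28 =3.18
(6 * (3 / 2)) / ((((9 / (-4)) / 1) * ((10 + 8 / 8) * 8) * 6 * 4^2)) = -1 / 2112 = -0.00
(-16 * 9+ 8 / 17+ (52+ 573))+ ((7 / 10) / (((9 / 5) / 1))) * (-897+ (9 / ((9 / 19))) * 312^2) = 73378457 / 102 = 719396.64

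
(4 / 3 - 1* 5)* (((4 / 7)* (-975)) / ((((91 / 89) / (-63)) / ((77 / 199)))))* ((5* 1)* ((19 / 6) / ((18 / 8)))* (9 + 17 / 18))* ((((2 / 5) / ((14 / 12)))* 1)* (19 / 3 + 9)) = -673906789600 / 37611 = -17917811.00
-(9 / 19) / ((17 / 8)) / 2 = -36 / 323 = -0.11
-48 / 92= -12 / 23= -0.52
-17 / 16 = -1.06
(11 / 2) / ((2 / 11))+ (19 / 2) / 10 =156 / 5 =31.20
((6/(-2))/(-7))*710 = 2130/7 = 304.29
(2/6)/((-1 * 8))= -0.04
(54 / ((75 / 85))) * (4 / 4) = 306 / 5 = 61.20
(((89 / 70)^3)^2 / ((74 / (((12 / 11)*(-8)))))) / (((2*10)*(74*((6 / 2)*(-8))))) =496981290961 / 35433525820000000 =0.00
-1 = -1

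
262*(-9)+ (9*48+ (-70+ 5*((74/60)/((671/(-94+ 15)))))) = -1996.73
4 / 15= 0.27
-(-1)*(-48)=-48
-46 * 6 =-276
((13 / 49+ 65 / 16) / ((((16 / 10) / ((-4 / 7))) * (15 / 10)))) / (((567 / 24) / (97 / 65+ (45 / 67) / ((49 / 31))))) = -5932327 / 70942347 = -0.08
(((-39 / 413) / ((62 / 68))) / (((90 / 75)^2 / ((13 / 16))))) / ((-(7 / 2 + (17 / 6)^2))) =43095 / 8501192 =0.01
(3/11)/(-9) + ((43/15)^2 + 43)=51.19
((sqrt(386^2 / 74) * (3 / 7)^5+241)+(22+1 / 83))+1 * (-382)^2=46899 * sqrt(74) / 621859+12133522 / 83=146187.66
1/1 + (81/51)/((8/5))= 271/136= 1.99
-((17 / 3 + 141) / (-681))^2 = -193600 / 4173849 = -0.05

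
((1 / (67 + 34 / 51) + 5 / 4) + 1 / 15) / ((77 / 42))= 16217 / 22330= 0.73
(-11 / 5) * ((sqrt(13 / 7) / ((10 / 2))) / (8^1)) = -11 * sqrt(91) / 1400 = -0.07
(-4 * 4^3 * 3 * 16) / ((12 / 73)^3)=-24897088 / 9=-2766343.11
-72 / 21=-24 / 7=-3.43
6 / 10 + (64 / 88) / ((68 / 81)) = 1371 / 935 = 1.47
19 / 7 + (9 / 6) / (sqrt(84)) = sqrt(21) / 28 + 19 / 7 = 2.88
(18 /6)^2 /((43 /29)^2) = 7569 /1849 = 4.09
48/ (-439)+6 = 2586/ 439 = 5.89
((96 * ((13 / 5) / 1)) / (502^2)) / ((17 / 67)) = 20904 / 5355085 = 0.00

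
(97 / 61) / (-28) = -97 / 1708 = -0.06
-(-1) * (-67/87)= -67/87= -0.77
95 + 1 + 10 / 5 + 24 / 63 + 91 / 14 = 4405 / 42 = 104.88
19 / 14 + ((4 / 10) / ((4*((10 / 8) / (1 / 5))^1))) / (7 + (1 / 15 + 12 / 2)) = 1664 / 1225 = 1.36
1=1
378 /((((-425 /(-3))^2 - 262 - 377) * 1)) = 243 /12491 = 0.02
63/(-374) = -63/374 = -0.17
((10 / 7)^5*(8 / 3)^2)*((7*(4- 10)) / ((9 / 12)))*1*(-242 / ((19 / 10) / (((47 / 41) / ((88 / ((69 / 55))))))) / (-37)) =-27673600000 / 207612069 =-133.29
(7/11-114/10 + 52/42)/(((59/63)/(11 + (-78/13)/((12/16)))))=-99018/3245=-30.51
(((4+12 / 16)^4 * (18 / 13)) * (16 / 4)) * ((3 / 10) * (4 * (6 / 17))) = 10556001 / 8840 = 1194.12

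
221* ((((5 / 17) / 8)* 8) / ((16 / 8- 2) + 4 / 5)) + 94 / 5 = 2001 / 20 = 100.05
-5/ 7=-0.71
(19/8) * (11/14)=1.87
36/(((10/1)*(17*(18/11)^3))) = 1331/27540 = 0.05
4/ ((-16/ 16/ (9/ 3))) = -12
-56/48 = -7/6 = -1.17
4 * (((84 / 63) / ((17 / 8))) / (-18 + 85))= 128 / 3417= 0.04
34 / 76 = 17 / 38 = 0.45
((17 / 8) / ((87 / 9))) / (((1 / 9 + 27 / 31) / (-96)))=-85374 / 3973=-21.49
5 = 5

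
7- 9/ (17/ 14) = -7/ 17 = -0.41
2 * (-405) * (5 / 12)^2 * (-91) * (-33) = -3378375 / 8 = -422296.88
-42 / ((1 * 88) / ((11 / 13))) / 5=-21 / 260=-0.08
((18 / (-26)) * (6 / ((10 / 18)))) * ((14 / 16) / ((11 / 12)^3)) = -734832 / 86515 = -8.49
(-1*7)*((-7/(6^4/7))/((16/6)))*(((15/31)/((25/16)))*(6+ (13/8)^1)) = 20923/89280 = 0.23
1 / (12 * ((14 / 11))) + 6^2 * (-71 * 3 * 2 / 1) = -2576437 / 168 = -15335.93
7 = 7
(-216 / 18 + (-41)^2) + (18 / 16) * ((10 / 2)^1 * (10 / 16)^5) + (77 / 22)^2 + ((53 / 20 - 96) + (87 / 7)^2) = 111938614917 / 64225280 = 1742.91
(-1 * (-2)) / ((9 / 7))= 14 / 9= 1.56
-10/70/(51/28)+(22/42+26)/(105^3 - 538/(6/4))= -97181965/1239432243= -0.08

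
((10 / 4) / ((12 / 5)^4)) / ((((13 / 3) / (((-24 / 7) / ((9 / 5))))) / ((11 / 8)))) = -171875 / 3773952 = -0.05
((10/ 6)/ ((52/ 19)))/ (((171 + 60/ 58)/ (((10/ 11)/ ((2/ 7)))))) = 96425/ 8561124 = 0.01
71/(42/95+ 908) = 6745/86302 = 0.08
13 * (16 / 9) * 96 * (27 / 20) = 14976 / 5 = 2995.20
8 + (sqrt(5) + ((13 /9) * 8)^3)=sqrt(5) + 1130696 /729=1553.26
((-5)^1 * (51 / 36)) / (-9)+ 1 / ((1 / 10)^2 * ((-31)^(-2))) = 10378885 / 108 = 96100.79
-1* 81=-81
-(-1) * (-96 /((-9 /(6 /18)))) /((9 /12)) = 128 /27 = 4.74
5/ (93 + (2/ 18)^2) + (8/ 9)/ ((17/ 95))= 5787805/ 1152702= 5.02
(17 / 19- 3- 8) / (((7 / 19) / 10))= -1920 / 7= -274.29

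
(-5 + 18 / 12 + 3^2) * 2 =11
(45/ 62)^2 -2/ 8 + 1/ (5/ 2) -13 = -59213/ 4805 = -12.32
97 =97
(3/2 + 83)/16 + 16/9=2033/288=7.06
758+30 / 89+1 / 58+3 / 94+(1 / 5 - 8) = 455256822 / 606535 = 750.59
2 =2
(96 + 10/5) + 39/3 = 111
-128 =-128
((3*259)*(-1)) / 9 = -259 / 3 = -86.33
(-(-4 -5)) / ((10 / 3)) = 27 / 10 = 2.70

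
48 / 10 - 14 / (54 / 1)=613 / 135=4.54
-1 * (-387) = 387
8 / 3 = 2.67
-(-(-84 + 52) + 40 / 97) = -32.41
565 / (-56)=-10.09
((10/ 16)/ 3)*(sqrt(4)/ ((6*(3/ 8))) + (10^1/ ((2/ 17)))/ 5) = 805/ 216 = 3.73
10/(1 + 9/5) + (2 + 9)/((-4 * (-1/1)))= 177/28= 6.32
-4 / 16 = -1 / 4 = -0.25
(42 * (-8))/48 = -7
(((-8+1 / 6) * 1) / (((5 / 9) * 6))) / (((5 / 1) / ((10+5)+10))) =-47 / 4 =-11.75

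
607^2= 368449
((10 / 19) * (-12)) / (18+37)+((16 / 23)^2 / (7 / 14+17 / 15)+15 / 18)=32985541 / 32504934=1.01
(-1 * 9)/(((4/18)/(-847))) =68607/2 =34303.50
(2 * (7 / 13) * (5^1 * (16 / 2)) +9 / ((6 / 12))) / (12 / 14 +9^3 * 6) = 2779 / 199056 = 0.01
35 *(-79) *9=-24885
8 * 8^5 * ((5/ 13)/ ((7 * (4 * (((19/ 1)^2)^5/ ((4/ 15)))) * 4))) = 65536/ 1673781088379673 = 0.00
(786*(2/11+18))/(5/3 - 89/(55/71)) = -126.22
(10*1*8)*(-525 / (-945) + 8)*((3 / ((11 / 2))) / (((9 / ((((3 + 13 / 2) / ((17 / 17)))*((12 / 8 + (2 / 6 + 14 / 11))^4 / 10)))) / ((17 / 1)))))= 3993153513125 / 64039734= 62354.31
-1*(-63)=63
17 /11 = 1.55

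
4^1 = 4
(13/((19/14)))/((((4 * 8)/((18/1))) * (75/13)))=3549/3800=0.93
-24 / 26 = -12 / 13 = -0.92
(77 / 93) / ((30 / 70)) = 539 / 279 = 1.93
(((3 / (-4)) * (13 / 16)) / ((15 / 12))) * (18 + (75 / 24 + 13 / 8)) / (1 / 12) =-133.09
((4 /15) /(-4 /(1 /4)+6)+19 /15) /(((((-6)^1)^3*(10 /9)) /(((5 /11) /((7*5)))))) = -31 /462000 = -0.00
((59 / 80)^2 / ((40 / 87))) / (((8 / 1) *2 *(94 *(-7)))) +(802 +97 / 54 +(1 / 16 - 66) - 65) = 48963614223131 / 72769536000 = 672.86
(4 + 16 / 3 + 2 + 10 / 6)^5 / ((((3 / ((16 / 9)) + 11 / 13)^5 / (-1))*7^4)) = -144555105949057024 / 97598970383828207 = -1.48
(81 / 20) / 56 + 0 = 81 / 1120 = 0.07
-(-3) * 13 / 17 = 39 / 17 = 2.29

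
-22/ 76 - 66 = -2519/ 38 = -66.29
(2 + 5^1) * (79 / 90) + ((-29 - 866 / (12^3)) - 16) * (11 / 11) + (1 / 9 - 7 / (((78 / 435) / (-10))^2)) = -15923552429 / 730080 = -21810.70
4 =4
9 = 9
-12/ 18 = -0.67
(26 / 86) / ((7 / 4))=52 / 301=0.17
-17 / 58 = -0.29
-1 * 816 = -816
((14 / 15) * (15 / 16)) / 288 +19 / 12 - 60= -134585 / 2304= -58.41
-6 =-6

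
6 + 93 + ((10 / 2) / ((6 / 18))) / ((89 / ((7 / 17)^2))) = 2547114 / 25721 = 99.03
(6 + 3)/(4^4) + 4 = 4.04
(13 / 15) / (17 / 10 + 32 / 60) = 26 / 67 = 0.39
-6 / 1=-6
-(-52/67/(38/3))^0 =-1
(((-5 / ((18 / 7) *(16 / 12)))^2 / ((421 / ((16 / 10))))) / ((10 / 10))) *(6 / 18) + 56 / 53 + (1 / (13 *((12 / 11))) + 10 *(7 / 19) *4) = 18888348673 / 1190443176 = 15.87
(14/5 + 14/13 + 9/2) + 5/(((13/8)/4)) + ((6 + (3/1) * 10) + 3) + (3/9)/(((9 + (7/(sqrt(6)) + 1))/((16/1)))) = 4316809/71630 - 112 * sqrt(6)/1653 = 60.10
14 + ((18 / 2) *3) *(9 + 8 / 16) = 541 / 2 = 270.50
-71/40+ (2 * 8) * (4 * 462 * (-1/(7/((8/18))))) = -225493/120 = -1879.11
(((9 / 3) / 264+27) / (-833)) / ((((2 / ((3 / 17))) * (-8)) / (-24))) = -21393 / 2492336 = -0.01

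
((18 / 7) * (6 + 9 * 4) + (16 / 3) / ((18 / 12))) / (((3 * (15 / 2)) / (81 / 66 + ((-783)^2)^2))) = 307496146556228 / 165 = 1863613009431.68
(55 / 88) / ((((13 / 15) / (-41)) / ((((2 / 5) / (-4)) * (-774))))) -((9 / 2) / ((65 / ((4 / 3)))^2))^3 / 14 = -9665423957111423 / 4223457875000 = -2288.51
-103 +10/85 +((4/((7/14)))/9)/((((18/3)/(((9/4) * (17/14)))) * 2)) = -146627/1428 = -102.68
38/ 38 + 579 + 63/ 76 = 44143/ 76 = 580.83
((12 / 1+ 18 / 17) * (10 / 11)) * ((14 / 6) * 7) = 36260 / 187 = 193.90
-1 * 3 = -3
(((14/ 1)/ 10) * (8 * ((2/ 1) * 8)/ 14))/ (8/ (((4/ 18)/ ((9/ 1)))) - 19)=64/ 1525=0.04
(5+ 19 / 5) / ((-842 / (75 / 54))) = -55 / 3789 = -0.01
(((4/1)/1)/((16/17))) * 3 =51/4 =12.75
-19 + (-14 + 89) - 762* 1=-706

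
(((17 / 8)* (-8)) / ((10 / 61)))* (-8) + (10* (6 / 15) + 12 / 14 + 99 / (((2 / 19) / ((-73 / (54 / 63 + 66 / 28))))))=-718387 / 35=-20525.34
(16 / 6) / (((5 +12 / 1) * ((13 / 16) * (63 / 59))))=7552 / 41769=0.18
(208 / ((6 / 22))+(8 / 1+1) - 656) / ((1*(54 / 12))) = 694 / 27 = 25.70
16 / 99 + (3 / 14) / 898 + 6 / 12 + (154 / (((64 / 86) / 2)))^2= 3411140558405 / 19914048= 171293.18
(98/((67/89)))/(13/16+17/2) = 139552/9983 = 13.98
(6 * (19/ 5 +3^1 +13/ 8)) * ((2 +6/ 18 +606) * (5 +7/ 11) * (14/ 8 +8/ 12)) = 110581495/ 264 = 418869.30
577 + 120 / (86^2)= 1066903 / 1849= 577.02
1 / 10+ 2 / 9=29 / 90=0.32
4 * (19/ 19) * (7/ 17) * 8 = 224/ 17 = 13.18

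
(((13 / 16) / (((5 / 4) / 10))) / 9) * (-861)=-3731 / 6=-621.83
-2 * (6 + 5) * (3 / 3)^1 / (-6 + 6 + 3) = -22 / 3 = -7.33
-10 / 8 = -5 / 4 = -1.25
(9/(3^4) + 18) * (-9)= -163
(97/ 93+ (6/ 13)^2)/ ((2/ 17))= 335597/ 31434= 10.68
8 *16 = 128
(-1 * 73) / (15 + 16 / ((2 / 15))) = -73 / 135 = -0.54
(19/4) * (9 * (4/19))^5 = 15116544/130321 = 115.99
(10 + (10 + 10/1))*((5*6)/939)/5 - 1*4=-1192/313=-3.81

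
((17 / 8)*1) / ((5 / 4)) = 17 / 10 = 1.70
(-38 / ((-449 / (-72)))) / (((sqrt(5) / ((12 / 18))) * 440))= -228 * sqrt(5) / 123475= -0.00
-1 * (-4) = 4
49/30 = 1.63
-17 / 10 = -1.70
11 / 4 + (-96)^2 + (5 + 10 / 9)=9224.86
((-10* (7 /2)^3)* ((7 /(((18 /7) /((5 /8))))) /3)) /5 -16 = -111683 /1728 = -64.63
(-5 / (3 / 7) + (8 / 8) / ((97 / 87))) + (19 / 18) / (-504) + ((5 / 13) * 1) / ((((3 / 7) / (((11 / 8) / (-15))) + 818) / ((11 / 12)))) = -3858475787561 / 358214206896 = -10.77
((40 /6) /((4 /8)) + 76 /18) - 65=-427 /9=-47.44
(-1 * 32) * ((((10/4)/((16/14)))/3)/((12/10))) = -175/9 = -19.44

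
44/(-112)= -11/28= -0.39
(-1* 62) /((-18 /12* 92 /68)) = 30.55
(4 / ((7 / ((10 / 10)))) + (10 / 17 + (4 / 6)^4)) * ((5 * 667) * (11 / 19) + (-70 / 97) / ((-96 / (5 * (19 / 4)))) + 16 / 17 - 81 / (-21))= 533176016005901 / 202943670048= 2627.21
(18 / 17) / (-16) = -0.07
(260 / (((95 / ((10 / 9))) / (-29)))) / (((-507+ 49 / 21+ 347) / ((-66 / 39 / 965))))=-464 / 473043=-0.00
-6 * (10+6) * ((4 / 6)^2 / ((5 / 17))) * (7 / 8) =-1904 / 15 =-126.93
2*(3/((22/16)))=48/11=4.36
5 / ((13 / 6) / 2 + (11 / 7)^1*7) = 12 / 29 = 0.41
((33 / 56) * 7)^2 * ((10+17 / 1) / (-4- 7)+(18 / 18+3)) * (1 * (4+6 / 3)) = 5049 / 32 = 157.78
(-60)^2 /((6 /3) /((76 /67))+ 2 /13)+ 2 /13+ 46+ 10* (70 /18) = 217495450 /110799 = 1962.97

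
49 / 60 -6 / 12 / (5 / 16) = -47 / 60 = -0.78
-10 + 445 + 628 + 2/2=1064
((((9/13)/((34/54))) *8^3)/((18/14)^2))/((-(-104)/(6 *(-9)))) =-508032/2873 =-176.83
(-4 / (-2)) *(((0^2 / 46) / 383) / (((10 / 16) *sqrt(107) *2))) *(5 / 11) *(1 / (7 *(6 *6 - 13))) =0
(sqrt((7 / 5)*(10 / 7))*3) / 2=3*sqrt(2) / 2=2.12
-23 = -23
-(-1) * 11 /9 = 11 /9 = 1.22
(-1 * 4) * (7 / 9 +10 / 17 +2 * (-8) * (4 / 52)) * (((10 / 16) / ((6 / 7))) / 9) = -9415 / 214812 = -0.04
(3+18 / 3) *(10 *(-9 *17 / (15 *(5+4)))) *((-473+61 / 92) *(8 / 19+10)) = 219404295 / 437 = 502069.32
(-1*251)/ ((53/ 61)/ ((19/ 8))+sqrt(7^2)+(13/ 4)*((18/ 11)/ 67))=-33.71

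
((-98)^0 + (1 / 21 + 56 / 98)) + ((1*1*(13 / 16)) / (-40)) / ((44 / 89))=1.58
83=83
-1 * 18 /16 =-9 /8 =-1.12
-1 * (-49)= 49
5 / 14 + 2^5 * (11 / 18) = 2509 / 126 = 19.91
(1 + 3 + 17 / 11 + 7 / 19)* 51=63036 / 209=301.61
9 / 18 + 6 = 6.50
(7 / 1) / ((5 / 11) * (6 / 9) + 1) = 231 / 43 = 5.37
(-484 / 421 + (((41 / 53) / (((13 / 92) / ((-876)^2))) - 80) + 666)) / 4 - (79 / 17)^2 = 176108925190157 / 167659882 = 1050393.95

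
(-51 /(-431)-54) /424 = -23223 /182744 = -0.13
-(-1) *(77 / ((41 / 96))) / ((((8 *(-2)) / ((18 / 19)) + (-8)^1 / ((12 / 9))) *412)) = -0.02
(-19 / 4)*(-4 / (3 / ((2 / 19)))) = 2 / 3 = 0.67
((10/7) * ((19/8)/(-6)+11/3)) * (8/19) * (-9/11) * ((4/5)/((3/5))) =-3140/1463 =-2.15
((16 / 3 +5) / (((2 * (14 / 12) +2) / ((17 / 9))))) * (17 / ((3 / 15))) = 44795 / 117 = 382.86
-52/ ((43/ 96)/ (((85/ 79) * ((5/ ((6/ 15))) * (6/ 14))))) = -15912000/ 23779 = -669.16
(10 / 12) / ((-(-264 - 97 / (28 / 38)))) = 35 / 16617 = 0.00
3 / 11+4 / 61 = 227 / 671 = 0.34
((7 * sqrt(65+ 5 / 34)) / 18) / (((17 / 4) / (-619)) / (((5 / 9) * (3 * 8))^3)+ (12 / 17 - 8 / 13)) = 3605056000 * sqrt(75310) / 28522607049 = 34.69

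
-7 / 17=-0.41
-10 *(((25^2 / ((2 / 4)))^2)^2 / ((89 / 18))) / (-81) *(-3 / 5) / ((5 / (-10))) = 19531250000000 / 267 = 73150749063.67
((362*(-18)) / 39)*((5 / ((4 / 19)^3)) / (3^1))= -6207395 / 208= -29843.25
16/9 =1.78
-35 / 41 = -0.85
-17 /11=-1.55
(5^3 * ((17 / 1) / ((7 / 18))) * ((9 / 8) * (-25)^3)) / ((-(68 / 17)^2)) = 2689453125 / 448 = 6003243.58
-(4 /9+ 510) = -4594 /9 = -510.44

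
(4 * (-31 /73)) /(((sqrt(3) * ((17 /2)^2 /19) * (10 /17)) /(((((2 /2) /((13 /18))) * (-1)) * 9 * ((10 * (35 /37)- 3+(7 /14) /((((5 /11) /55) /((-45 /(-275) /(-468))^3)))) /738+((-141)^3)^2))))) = 146606098385798907120304974621 * sqrt(3) /5914573820870000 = 42932799351939.40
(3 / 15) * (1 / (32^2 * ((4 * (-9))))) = -1 / 184320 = -0.00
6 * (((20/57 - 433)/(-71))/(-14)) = -3523/1349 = -2.61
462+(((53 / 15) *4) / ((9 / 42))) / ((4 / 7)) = 25984 / 45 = 577.42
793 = 793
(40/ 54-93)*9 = -2491/ 3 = -830.33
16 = 16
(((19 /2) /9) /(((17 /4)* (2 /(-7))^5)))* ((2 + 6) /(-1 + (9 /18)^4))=2554664 /2295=1113.14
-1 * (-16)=16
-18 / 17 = -1.06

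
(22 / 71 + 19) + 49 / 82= 115901 / 5822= 19.91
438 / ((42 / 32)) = 2336 / 7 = 333.71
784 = 784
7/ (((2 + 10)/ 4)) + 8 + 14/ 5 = 13.13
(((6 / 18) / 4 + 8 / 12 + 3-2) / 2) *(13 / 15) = 91 / 120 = 0.76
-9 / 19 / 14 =-9 / 266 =-0.03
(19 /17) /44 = 19 /748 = 0.03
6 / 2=3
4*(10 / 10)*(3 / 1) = 12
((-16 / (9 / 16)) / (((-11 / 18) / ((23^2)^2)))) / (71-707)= -35819648 / 1749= -20480.07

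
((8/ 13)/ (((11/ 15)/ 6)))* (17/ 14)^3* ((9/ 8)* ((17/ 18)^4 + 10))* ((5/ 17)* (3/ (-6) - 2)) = -40939776125/ 508540032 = -80.50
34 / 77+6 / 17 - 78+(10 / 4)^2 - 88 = -832291 / 5236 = -158.96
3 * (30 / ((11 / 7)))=630 / 11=57.27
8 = 8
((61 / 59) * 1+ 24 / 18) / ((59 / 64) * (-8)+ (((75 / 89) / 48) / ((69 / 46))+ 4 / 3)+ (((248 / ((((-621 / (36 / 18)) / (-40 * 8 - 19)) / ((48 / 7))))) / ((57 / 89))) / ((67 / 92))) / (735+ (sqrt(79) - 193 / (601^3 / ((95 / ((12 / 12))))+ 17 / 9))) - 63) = -933258105575293699311190101051277806765549 / 25078872234660347921502437744459621724475427+ 108119593483411372214402917126961627136 * sqrt(79) / 25078872234660347921502437744459621724475427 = -0.04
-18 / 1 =-18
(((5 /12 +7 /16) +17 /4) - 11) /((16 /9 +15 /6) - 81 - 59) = 849 /19544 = 0.04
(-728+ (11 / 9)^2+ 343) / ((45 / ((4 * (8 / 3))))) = -994048 / 10935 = -90.91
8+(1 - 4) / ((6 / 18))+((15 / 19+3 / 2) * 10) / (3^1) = 6.63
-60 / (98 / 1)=-30 / 49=-0.61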